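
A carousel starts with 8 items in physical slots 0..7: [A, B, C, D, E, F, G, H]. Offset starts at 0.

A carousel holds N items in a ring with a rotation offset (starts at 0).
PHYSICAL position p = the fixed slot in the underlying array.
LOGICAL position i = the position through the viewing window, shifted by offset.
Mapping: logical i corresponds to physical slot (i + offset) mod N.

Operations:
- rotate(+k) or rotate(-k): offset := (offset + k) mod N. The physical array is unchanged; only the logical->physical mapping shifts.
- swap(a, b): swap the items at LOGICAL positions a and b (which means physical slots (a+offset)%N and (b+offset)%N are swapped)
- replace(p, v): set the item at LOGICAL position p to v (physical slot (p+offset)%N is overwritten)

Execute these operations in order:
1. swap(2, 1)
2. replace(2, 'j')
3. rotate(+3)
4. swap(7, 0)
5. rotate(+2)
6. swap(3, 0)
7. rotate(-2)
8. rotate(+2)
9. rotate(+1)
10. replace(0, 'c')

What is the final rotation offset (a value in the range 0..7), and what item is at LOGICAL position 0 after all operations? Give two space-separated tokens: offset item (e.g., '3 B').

Answer: 6 c

Derivation:
After op 1 (swap(2, 1)): offset=0, physical=[A,C,B,D,E,F,G,H], logical=[A,C,B,D,E,F,G,H]
After op 2 (replace(2, 'j')): offset=0, physical=[A,C,j,D,E,F,G,H], logical=[A,C,j,D,E,F,G,H]
After op 3 (rotate(+3)): offset=3, physical=[A,C,j,D,E,F,G,H], logical=[D,E,F,G,H,A,C,j]
After op 4 (swap(7, 0)): offset=3, physical=[A,C,D,j,E,F,G,H], logical=[j,E,F,G,H,A,C,D]
After op 5 (rotate(+2)): offset=5, physical=[A,C,D,j,E,F,G,H], logical=[F,G,H,A,C,D,j,E]
After op 6 (swap(3, 0)): offset=5, physical=[F,C,D,j,E,A,G,H], logical=[A,G,H,F,C,D,j,E]
After op 7 (rotate(-2)): offset=3, physical=[F,C,D,j,E,A,G,H], logical=[j,E,A,G,H,F,C,D]
After op 8 (rotate(+2)): offset=5, physical=[F,C,D,j,E,A,G,H], logical=[A,G,H,F,C,D,j,E]
After op 9 (rotate(+1)): offset=6, physical=[F,C,D,j,E,A,G,H], logical=[G,H,F,C,D,j,E,A]
After op 10 (replace(0, 'c')): offset=6, physical=[F,C,D,j,E,A,c,H], logical=[c,H,F,C,D,j,E,A]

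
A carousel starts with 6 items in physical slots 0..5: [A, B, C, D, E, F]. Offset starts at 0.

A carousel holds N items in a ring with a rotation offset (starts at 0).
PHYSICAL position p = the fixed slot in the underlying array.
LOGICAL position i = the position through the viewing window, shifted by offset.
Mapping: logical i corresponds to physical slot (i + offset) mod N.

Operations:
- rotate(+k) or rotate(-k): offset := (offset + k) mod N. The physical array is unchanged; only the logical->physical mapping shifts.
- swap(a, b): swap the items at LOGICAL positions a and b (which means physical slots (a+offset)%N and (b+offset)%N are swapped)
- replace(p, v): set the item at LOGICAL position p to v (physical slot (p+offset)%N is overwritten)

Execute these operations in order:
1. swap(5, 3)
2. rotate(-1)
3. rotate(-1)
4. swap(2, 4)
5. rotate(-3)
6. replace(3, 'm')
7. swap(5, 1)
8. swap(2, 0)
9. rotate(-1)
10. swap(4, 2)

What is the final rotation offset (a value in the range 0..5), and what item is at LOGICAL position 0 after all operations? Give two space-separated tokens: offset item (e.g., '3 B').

Answer: 0 A

Derivation:
After op 1 (swap(5, 3)): offset=0, physical=[A,B,C,F,E,D], logical=[A,B,C,F,E,D]
After op 2 (rotate(-1)): offset=5, physical=[A,B,C,F,E,D], logical=[D,A,B,C,F,E]
After op 3 (rotate(-1)): offset=4, physical=[A,B,C,F,E,D], logical=[E,D,A,B,C,F]
After op 4 (swap(2, 4)): offset=4, physical=[C,B,A,F,E,D], logical=[E,D,C,B,A,F]
After op 5 (rotate(-3)): offset=1, physical=[C,B,A,F,E,D], logical=[B,A,F,E,D,C]
After op 6 (replace(3, 'm')): offset=1, physical=[C,B,A,F,m,D], logical=[B,A,F,m,D,C]
After op 7 (swap(5, 1)): offset=1, physical=[A,B,C,F,m,D], logical=[B,C,F,m,D,A]
After op 8 (swap(2, 0)): offset=1, physical=[A,F,C,B,m,D], logical=[F,C,B,m,D,A]
After op 9 (rotate(-1)): offset=0, physical=[A,F,C,B,m,D], logical=[A,F,C,B,m,D]
After op 10 (swap(4, 2)): offset=0, physical=[A,F,m,B,C,D], logical=[A,F,m,B,C,D]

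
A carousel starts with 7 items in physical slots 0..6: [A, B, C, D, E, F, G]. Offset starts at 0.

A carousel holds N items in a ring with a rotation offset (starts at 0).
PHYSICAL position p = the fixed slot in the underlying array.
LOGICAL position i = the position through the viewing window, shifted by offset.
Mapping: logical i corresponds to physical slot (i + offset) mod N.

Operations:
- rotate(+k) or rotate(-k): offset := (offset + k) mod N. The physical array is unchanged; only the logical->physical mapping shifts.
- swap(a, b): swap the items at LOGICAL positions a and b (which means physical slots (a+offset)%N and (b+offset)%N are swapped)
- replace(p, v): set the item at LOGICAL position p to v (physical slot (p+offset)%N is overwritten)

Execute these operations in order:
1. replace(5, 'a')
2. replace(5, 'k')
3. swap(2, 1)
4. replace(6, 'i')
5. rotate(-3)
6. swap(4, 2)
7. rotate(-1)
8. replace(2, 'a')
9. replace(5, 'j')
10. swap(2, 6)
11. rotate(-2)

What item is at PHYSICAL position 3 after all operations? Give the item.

Answer: D

Derivation:
After op 1 (replace(5, 'a')): offset=0, physical=[A,B,C,D,E,a,G], logical=[A,B,C,D,E,a,G]
After op 2 (replace(5, 'k')): offset=0, physical=[A,B,C,D,E,k,G], logical=[A,B,C,D,E,k,G]
After op 3 (swap(2, 1)): offset=0, physical=[A,C,B,D,E,k,G], logical=[A,C,B,D,E,k,G]
After op 4 (replace(6, 'i')): offset=0, physical=[A,C,B,D,E,k,i], logical=[A,C,B,D,E,k,i]
After op 5 (rotate(-3)): offset=4, physical=[A,C,B,D,E,k,i], logical=[E,k,i,A,C,B,D]
After op 6 (swap(4, 2)): offset=4, physical=[A,i,B,D,E,k,C], logical=[E,k,C,A,i,B,D]
After op 7 (rotate(-1)): offset=3, physical=[A,i,B,D,E,k,C], logical=[D,E,k,C,A,i,B]
After op 8 (replace(2, 'a')): offset=3, physical=[A,i,B,D,E,a,C], logical=[D,E,a,C,A,i,B]
After op 9 (replace(5, 'j')): offset=3, physical=[A,j,B,D,E,a,C], logical=[D,E,a,C,A,j,B]
After op 10 (swap(2, 6)): offset=3, physical=[A,j,a,D,E,B,C], logical=[D,E,B,C,A,j,a]
After op 11 (rotate(-2)): offset=1, physical=[A,j,a,D,E,B,C], logical=[j,a,D,E,B,C,A]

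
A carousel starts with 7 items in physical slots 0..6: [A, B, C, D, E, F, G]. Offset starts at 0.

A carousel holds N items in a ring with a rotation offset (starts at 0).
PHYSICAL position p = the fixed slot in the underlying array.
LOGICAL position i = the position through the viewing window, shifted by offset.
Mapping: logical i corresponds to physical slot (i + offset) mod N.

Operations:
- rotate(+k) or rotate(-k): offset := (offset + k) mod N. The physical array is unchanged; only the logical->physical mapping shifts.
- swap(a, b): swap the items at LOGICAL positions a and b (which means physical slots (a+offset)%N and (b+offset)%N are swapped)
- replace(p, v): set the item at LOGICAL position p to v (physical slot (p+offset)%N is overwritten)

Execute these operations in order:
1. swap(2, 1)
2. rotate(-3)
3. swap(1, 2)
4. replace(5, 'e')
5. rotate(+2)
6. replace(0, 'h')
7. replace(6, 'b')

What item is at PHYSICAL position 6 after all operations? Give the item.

Answer: h

Derivation:
After op 1 (swap(2, 1)): offset=0, physical=[A,C,B,D,E,F,G], logical=[A,C,B,D,E,F,G]
After op 2 (rotate(-3)): offset=4, physical=[A,C,B,D,E,F,G], logical=[E,F,G,A,C,B,D]
After op 3 (swap(1, 2)): offset=4, physical=[A,C,B,D,E,G,F], logical=[E,G,F,A,C,B,D]
After op 4 (replace(5, 'e')): offset=4, physical=[A,C,e,D,E,G,F], logical=[E,G,F,A,C,e,D]
After op 5 (rotate(+2)): offset=6, physical=[A,C,e,D,E,G,F], logical=[F,A,C,e,D,E,G]
After op 6 (replace(0, 'h')): offset=6, physical=[A,C,e,D,E,G,h], logical=[h,A,C,e,D,E,G]
After op 7 (replace(6, 'b')): offset=6, physical=[A,C,e,D,E,b,h], logical=[h,A,C,e,D,E,b]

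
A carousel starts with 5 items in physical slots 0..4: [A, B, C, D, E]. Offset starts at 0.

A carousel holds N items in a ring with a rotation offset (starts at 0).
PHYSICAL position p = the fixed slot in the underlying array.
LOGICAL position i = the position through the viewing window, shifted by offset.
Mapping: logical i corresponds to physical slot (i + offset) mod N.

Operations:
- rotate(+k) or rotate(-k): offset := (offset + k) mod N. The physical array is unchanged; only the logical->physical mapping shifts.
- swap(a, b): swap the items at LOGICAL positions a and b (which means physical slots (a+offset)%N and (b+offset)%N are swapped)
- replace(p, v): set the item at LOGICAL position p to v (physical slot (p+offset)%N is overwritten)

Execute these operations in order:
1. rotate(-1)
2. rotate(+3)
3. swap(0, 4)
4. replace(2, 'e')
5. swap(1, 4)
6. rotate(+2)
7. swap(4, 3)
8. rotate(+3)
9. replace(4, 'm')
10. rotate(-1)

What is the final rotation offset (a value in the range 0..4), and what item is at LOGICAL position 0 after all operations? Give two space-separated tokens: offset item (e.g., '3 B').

Answer: 1 m

Derivation:
After op 1 (rotate(-1)): offset=4, physical=[A,B,C,D,E], logical=[E,A,B,C,D]
After op 2 (rotate(+3)): offset=2, physical=[A,B,C,D,E], logical=[C,D,E,A,B]
After op 3 (swap(0, 4)): offset=2, physical=[A,C,B,D,E], logical=[B,D,E,A,C]
After op 4 (replace(2, 'e')): offset=2, physical=[A,C,B,D,e], logical=[B,D,e,A,C]
After op 5 (swap(1, 4)): offset=2, physical=[A,D,B,C,e], logical=[B,C,e,A,D]
After op 6 (rotate(+2)): offset=4, physical=[A,D,B,C,e], logical=[e,A,D,B,C]
After op 7 (swap(4, 3)): offset=4, physical=[A,D,C,B,e], logical=[e,A,D,C,B]
After op 8 (rotate(+3)): offset=2, physical=[A,D,C,B,e], logical=[C,B,e,A,D]
After op 9 (replace(4, 'm')): offset=2, physical=[A,m,C,B,e], logical=[C,B,e,A,m]
After op 10 (rotate(-1)): offset=1, physical=[A,m,C,B,e], logical=[m,C,B,e,A]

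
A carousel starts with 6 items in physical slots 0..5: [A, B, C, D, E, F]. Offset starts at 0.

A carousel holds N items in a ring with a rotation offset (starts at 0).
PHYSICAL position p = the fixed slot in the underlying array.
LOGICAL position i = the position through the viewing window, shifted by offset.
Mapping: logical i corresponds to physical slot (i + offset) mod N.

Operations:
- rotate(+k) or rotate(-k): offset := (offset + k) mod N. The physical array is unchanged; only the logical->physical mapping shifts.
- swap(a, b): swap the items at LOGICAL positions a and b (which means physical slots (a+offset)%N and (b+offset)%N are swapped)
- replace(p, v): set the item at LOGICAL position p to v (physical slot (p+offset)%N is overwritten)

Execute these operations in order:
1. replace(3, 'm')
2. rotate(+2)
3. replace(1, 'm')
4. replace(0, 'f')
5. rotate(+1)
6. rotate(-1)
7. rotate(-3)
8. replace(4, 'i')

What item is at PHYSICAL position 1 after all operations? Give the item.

After op 1 (replace(3, 'm')): offset=0, physical=[A,B,C,m,E,F], logical=[A,B,C,m,E,F]
After op 2 (rotate(+2)): offset=2, physical=[A,B,C,m,E,F], logical=[C,m,E,F,A,B]
After op 3 (replace(1, 'm')): offset=2, physical=[A,B,C,m,E,F], logical=[C,m,E,F,A,B]
After op 4 (replace(0, 'f')): offset=2, physical=[A,B,f,m,E,F], logical=[f,m,E,F,A,B]
After op 5 (rotate(+1)): offset=3, physical=[A,B,f,m,E,F], logical=[m,E,F,A,B,f]
After op 6 (rotate(-1)): offset=2, physical=[A,B,f,m,E,F], logical=[f,m,E,F,A,B]
After op 7 (rotate(-3)): offset=5, physical=[A,B,f,m,E,F], logical=[F,A,B,f,m,E]
After op 8 (replace(4, 'i')): offset=5, physical=[A,B,f,i,E,F], logical=[F,A,B,f,i,E]

Answer: B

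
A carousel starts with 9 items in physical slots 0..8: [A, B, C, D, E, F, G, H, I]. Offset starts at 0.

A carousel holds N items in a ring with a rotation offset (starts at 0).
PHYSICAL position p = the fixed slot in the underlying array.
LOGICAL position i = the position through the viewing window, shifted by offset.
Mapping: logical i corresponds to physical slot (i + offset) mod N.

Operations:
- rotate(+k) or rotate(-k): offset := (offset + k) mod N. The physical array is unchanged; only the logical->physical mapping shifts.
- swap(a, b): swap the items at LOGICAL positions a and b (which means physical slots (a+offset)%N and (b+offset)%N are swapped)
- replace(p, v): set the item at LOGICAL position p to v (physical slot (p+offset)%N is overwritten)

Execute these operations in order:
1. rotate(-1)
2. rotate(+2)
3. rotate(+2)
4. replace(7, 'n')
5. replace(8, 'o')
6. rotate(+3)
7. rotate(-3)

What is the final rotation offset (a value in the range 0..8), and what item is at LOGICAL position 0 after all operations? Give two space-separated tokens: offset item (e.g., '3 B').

After op 1 (rotate(-1)): offset=8, physical=[A,B,C,D,E,F,G,H,I], logical=[I,A,B,C,D,E,F,G,H]
After op 2 (rotate(+2)): offset=1, physical=[A,B,C,D,E,F,G,H,I], logical=[B,C,D,E,F,G,H,I,A]
After op 3 (rotate(+2)): offset=3, physical=[A,B,C,D,E,F,G,H,I], logical=[D,E,F,G,H,I,A,B,C]
After op 4 (replace(7, 'n')): offset=3, physical=[A,n,C,D,E,F,G,H,I], logical=[D,E,F,G,H,I,A,n,C]
After op 5 (replace(8, 'o')): offset=3, physical=[A,n,o,D,E,F,G,H,I], logical=[D,E,F,G,H,I,A,n,o]
After op 6 (rotate(+3)): offset=6, physical=[A,n,o,D,E,F,G,H,I], logical=[G,H,I,A,n,o,D,E,F]
After op 7 (rotate(-3)): offset=3, physical=[A,n,o,D,E,F,G,H,I], logical=[D,E,F,G,H,I,A,n,o]

Answer: 3 D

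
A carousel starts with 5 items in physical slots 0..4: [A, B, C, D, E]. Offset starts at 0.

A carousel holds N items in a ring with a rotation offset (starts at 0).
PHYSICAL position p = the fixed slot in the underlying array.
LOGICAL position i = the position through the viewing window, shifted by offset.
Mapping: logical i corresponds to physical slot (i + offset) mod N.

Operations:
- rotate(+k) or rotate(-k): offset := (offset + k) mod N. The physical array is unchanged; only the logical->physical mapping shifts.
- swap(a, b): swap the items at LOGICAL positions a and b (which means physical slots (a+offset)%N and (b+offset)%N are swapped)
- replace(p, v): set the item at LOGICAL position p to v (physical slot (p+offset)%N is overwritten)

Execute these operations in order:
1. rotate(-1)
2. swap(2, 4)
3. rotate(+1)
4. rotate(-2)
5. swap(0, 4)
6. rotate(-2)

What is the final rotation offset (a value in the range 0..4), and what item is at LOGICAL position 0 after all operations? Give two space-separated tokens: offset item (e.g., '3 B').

Answer: 1 D

Derivation:
After op 1 (rotate(-1)): offset=4, physical=[A,B,C,D,E], logical=[E,A,B,C,D]
After op 2 (swap(2, 4)): offset=4, physical=[A,D,C,B,E], logical=[E,A,D,C,B]
After op 3 (rotate(+1)): offset=0, physical=[A,D,C,B,E], logical=[A,D,C,B,E]
After op 4 (rotate(-2)): offset=3, physical=[A,D,C,B,E], logical=[B,E,A,D,C]
After op 5 (swap(0, 4)): offset=3, physical=[A,D,B,C,E], logical=[C,E,A,D,B]
After op 6 (rotate(-2)): offset=1, physical=[A,D,B,C,E], logical=[D,B,C,E,A]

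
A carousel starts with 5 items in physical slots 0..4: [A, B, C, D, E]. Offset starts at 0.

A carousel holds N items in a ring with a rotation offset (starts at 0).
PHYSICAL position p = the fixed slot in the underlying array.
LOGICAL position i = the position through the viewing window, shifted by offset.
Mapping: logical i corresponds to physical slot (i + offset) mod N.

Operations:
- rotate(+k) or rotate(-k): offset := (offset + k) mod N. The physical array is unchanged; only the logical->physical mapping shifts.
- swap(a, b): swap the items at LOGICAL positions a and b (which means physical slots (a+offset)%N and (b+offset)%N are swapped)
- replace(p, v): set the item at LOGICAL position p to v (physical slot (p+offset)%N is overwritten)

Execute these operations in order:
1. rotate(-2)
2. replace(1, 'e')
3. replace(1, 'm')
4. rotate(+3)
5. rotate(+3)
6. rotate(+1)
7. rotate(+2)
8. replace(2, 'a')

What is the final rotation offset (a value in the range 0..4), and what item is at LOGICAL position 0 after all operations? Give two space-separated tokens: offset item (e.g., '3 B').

Answer: 2 C

Derivation:
After op 1 (rotate(-2)): offset=3, physical=[A,B,C,D,E], logical=[D,E,A,B,C]
After op 2 (replace(1, 'e')): offset=3, physical=[A,B,C,D,e], logical=[D,e,A,B,C]
After op 3 (replace(1, 'm')): offset=3, physical=[A,B,C,D,m], logical=[D,m,A,B,C]
After op 4 (rotate(+3)): offset=1, physical=[A,B,C,D,m], logical=[B,C,D,m,A]
After op 5 (rotate(+3)): offset=4, physical=[A,B,C,D,m], logical=[m,A,B,C,D]
After op 6 (rotate(+1)): offset=0, physical=[A,B,C,D,m], logical=[A,B,C,D,m]
After op 7 (rotate(+2)): offset=2, physical=[A,B,C,D,m], logical=[C,D,m,A,B]
After op 8 (replace(2, 'a')): offset=2, physical=[A,B,C,D,a], logical=[C,D,a,A,B]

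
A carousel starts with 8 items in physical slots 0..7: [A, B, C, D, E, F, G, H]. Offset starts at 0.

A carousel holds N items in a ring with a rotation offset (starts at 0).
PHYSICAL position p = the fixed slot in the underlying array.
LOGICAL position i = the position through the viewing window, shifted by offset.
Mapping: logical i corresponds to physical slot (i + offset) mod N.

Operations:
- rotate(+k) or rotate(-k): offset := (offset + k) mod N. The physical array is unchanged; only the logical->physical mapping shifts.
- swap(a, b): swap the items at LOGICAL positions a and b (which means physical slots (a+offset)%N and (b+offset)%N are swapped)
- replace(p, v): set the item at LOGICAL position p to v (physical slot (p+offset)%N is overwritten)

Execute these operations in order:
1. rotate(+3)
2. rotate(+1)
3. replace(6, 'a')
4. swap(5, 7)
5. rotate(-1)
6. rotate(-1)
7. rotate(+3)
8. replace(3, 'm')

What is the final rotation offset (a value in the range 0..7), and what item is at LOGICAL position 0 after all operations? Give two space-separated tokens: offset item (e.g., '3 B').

Answer: 5 F

Derivation:
After op 1 (rotate(+3)): offset=3, physical=[A,B,C,D,E,F,G,H], logical=[D,E,F,G,H,A,B,C]
After op 2 (rotate(+1)): offset=4, physical=[A,B,C,D,E,F,G,H], logical=[E,F,G,H,A,B,C,D]
After op 3 (replace(6, 'a')): offset=4, physical=[A,B,a,D,E,F,G,H], logical=[E,F,G,H,A,B,a,D]
After op 4 (swap(5, 7)): offset=4, physical=[A,D,a,B,E,F,G,H], logical=[E,F,G,H,A,D,a,B]
After op 5 (rotate(-1)): offset=3, physical=[A,D,a,B,E,F,G,H], logical=[B,E,F,G,H,A,D,a]
After op 6 (rotate(-1)): offset=2, physical=[A,D,a,B,E,F,G,H], logical=[a,B,E,F,G,H,A,D]
After op 7 (rotate(+3)): offset=5, physical=[A,D,a,B,E,F,G,H], logical=[F,G,H,A,D,a,B,E]
After op 8 (replace(3, 'm')): offset=5, physical=[m,D,a,B,E,F,G,H], logical=[F,G,H,m,D,a,B,E]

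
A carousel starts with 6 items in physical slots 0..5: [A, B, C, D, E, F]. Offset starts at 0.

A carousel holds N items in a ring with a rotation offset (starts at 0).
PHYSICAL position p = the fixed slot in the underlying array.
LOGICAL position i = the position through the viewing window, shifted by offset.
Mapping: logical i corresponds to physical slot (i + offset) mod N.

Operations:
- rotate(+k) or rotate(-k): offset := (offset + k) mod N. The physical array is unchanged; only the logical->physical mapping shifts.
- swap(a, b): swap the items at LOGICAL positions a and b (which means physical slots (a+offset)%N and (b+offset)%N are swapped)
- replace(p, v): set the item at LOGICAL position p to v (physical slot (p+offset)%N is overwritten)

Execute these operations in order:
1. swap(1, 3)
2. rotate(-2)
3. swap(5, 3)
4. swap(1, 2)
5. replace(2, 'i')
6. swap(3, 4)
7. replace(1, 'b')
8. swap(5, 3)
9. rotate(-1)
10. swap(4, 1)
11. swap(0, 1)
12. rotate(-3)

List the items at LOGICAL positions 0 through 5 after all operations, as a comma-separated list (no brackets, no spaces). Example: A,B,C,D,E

After op 1 (swap(1, 3)): offset=0, physical=[A,D,C,B,E,F], logical=[A,D,C,B,E,F]
After op 2 (rotate(-2)): offset=4, physical=[A,D,C,B,E,F], logical=[E,F,A,D,C,B]
After op 3 (swap(5, 3)): offset=4, physical=[A,B,C,D,E,F], logical=[E,F,A,B,C,D]
After op 4 (swap(1, 2)): offset=4, physical=[F,B,C,D,E,A], logical=[E,A,F,B,C,D]
After op 5 (replace(2, 'i')): offset=4, physical=[i,B,C,D,E,A], logical=[E,A,i,B,C,D]
After op 6 (swap(3, 4)): offset=4, physical=[i,C,B,D,E,A], logical=[E,A,i,C,B,D]
After op 7 (replace(1, 'b')): offset=4, physical=[i,C,B,D,E,b], logical=[E,b,i,C,B,D]
After op 8 (swap(5, 3)): offset=4, physical=[i,D,B,C,E,b], logical=[E,b,i,D,B,C]
After op 9 (rotate(-1)): offset=3, physical=[i,D,B,C,E,b], logical=[C,E,b,i,D,B]
After op 10 (swap(4, 1)): offset=3, physical=[i,E,B,C,D,b], logical=[C,D,b,i,E,B]
After op 11 (swap(0, 1)): offset=3, physical=[i,E,B,D,C,b], logical=[D,C,b,i,E,B]
After op 12 (rotate(-3)): offset=0, physical=[i,E,B,D,C,b], logical=[i,E,B,D,C,b]

Answer: i,E,B,D,C,b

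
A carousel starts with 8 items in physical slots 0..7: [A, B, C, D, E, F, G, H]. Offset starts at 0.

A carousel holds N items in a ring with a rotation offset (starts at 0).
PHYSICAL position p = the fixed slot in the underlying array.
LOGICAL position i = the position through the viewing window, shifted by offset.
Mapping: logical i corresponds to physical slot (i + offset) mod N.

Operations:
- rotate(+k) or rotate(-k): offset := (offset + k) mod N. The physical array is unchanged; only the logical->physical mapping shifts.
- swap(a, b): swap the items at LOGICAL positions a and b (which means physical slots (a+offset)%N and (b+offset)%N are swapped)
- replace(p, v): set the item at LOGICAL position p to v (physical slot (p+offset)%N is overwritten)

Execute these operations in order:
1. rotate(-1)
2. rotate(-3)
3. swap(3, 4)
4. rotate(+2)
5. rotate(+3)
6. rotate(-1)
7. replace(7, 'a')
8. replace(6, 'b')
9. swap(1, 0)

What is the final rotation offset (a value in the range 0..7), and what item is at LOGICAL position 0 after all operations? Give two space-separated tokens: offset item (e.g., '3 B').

Answer: 0 B

Derivation:
After op 1 (rotate(-1)): offset=7, physical=[A,B,C,D,E,F,G,H], logical=[H,A,B,C,D,E,F,G]
After op 2 (rotate(-3)): offset=4, physical=[A,B,C,D,E,F,G,H], logical=[E,F,G,H,A,B,C,D]
After op 3 (swap(3, 4)): offset=4, physical=[H,B,C,D,E,F,G,A], logical=[E,F,G,A,H,B,C,D]
After op 4 (rotate(+2)): offset=6, physical=[H,B,C,D,E,F,G,A], logical=[G,A,H,B,C,D,E,F]
After op 5 (rotate(+3)): offset=1, physical=[H,B,C,D,E,F,G,A], logical=[B,C,D,E,F,G,A,H]
After op 6 (rotate(-1)): offset=0, physical=[H,B,C,D,E,F,G,A], logical=[H,B,C,D,E,F,G,A]
After op 7 (replace(7, 'a')): offset=0, physical=[H,B,C,D,E,F,G,a], logical=[H,B,C,D,E,F,G,a]
After op 8 (replace(6, 'b')): offset=0, physical=[H,B,C,D,E,F,b,a], logical=[H,B,C,D,E,F,b,a]
After op 9 (swap(1, 0)): offset=0, physical=[B,H,C,D,E,F,b,a], logical=[B,H,C,D,E,F,b,a]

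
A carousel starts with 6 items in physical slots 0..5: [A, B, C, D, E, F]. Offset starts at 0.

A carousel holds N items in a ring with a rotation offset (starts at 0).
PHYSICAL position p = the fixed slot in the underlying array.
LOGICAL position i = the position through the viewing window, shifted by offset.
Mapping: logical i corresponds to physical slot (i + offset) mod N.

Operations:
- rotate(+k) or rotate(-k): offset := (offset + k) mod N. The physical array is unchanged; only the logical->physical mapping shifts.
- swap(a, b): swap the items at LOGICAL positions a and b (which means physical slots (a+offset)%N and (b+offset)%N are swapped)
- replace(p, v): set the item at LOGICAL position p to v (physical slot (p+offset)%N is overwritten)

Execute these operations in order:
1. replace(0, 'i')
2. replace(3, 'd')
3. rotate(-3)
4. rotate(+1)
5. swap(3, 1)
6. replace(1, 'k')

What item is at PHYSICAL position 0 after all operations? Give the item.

After op 1 (replace(0, 'i')): offset=0, physical=[i,B,C,D,E,F], logical=[i,B,C,D,E,F]
After op 2 (replace(3, 'd')): offset=0, physical=[i,B,C,d,E,F], logical=[i,B,C,d,E,F]
After op 3 (rotate(-3)): offset=3, physical=[i,B,C,d,E,F], logical=[d,E,F,i,B,C]
After op 4 (rotate(+1)): offset=4, physical=[i,B,C,d,E,F], logical=[E,F,i,B,C,d]
After op 5 (swap(3, 1)): offset=4, physical=[i,F,C,d,E,B], logical=[E,B,i,F,C,d]
After op 6 (replace(1, 'k')): offset=4, physical=[i,F,C,d,E,k], logical=[E,k,i,F,C,d]

Answer: i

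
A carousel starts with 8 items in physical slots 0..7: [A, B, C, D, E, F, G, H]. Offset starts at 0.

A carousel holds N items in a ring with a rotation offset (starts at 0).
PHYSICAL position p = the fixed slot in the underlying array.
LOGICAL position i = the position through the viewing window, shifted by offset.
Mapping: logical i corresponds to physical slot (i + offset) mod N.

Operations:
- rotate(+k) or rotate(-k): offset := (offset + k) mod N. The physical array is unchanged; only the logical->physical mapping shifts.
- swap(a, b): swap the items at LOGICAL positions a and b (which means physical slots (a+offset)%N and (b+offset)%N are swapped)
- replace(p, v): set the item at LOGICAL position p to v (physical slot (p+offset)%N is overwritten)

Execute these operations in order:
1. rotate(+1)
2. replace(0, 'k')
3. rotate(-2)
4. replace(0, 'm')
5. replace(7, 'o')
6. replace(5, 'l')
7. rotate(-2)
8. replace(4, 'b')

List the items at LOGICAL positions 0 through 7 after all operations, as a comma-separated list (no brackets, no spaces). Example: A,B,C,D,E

Answer: F,o,m,A,b,C,D,l

Derivation:
After op 1 (rotate(+1)): offset=1, physical=[A,B,C,D,E,F,G,H], logical=[B,C,D,E,F,G,H,A]
After op 2 (replace(0, 'k')): offset=1, physical=[A,k,C,D,E,F,G,H], logical=[k,C,D,E,F,G,H,A]
After op 3 (rotate(-2)): offset=7, physical=[A,k,C,D,E,F,G,H], logical=[H,A,k,C,D,E,F,G]
After op 4 (replace(0, 'm')): offset=7, physical=[A,k,C,D,E,F,G,m], logical=[m,A,k,C,D,E,F,G]
After op 5 (replace(7, 'o')): offset=7, physical=[A,k,C,D,E,F,o,m], logical=[m,A,k,C,D,E,F,o]
After op 6 (replace(5, 'l')): offset=7, physical=[A,k,C,D,l,F,o,m], logical=[m,A,k,C,D,l,F,o]
After op 7 (rotate(-2)): offset=5, physical=[A,k,C,D,l,F,o,m], logical=[F,o,m,A,k,C,D,l]
After op 8 (replace(4, 'b')): offset=5, physical=[A,b,C,D,l,F,o,m], logical=[F,o,m,A,b,C,D,l]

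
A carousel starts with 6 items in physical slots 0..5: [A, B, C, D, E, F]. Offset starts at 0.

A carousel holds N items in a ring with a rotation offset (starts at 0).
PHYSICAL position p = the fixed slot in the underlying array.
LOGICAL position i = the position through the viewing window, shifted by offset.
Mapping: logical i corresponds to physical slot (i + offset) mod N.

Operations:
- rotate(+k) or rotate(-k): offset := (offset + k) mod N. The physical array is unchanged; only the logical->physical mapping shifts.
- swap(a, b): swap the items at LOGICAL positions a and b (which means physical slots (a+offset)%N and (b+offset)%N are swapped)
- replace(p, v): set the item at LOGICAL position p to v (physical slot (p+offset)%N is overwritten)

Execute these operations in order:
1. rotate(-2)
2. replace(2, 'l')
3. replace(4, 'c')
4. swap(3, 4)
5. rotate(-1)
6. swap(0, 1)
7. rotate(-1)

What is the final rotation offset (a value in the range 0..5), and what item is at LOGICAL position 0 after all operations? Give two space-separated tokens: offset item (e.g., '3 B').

After op 1 (rotate(-2)): offset=4, physical=[A,B,C,D,E,F], logical=[E,F,A,B,C,D]
After op 2 (replace(2, 'l')): offset=4, physical=[l,B,C,D,E,F], logical=[E,F,l,B,C,D]
After op 3 (replace(4, 'c')): offset=4, physical=[l,B,c,D,E,F], logical=[E,F,l,B,c,D]
After op 4 (swap(3, 4)): offset=4, physical=[l,c,B,D,E,F], logical=[E,F,l,c,B,D]
After op 5 (rotate(-1)): offset=3, physical=[l,c,B,D,E,F], logical=[D,E,F,l,c,B]
After op 6 (swap(0, 1)): offset=3, physical=[l,c,B,E,D,F], logical=[E,D,F,l,c,B]
After op 7 (rotate(-1)): offset=2, physical=[l,c,B,E,D,F], logical=[B,E,D,F,l,c]

Answer: 2 B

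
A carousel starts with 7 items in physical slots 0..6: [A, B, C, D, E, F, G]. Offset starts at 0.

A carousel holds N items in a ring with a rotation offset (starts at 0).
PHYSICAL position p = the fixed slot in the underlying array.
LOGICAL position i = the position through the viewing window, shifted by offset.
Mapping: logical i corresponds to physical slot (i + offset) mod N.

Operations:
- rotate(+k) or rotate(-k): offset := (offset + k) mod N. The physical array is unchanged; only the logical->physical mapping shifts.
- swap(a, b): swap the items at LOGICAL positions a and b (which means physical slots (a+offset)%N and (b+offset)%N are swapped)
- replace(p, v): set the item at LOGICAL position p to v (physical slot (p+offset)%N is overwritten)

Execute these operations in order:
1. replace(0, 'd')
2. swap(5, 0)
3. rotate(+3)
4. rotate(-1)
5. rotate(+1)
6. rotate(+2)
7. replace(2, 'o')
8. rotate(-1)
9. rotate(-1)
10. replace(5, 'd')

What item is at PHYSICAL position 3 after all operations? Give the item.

After op 1 (replace(0, 'd')): offset=0, physical=[d,B,C,D,E,F,G], logical=[d,B,C,D,E,F,G]
After op 2 (swap(5, 0)): offset=0, physical=[F,B,C,D,E,d,G], logical=[F,B,C,D,E,d,G]
After op 3 (rotate(+3)): offset=3, physical=[F,B,C,D,E,d,G], logical=[D,E,d,G,F,B,C]
After op 4 (rotate(-1)): offset=2, physical=[F,B,C,D,E,d,G], logical=[C,D,E,d,G,F,B]
After op 5 (rotate(+1)): offset=3, physical=[F,B,C,D,E,d,G], logical=[D,E,d,G,F,B,C]
After op 6 (rotate(+2)): offset=5, physical=[F,B,C,D,E,d,G], logical=[d,G,F,B,C,D,E]
After op 7 (replace(2, 'o')): offset=5, physical=[o,B,C,D,E,d,G], logical=[d,G,o,B,C,D,E]
After op 8 (rotate(-1)): offset=4, physical=[o,B,C,D,E,d,G], logical=[E,d,G,o,B,C,D]
After op 9 (rotate(-1)): offset=3, physical=[o,B,C,D,E,d,G], logical=[D,E,d,G,o,B,C]
After op 10 (replace(5, 'd')): offset=3, physical=[o,d,C,D,E,d,G], logical=[D,E,d,G,o,d,C]

Answer: D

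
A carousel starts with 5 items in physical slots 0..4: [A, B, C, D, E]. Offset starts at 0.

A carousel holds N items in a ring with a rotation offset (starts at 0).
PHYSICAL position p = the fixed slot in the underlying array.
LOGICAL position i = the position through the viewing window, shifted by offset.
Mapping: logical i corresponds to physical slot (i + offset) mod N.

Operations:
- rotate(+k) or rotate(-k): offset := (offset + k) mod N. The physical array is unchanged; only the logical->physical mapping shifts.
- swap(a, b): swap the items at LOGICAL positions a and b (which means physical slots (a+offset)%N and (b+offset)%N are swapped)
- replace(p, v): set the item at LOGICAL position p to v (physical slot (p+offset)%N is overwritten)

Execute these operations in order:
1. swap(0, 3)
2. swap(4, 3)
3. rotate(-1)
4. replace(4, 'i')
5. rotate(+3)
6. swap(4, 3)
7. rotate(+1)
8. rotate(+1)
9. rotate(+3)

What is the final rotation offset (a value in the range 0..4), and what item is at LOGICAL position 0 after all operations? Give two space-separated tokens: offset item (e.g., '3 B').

Answer: 2 C

Derivation:
After op 1 (swap(0, 3)): offset=0, physical=[D,B,C,A,E], logical=[D,B,C,A,E]
After op 2 (swap(4, 3)): offset=0, physical=[D,B,C,E,A], logical=[D,B,C,E,A]
After op 3 (rotate(-1)): offset=4, physical=[D,B,C,E,A], logical=[A,D,B,C,E]
After op 4 (replace(4, 'i')): offset=4, physical=[D,B,C,i,A], logical=[A,D,B,C,i]
After op 5 (rotate(+3)): offset=2, physical=[D,B,C,i,A], logical=[C,i,A,D,B]
After op 6 (swap(4, 3)): offset=2, physical=[B,D,C,i,A], logical=[C,i,A,B,D]
After op 7 (rotate(+1)): offset=3, physical=[B,D,C,i,A], logical=[i,A,B,D,C]
After op 8 (rotate(+1)): offset=4, physical=[B,D,C,i,A], logical=[A,B,D,C,i]
After op 9 (rotate(+3)): offset=2, physical=[B,D,C,i,A], logical=[C,i,A,B,D]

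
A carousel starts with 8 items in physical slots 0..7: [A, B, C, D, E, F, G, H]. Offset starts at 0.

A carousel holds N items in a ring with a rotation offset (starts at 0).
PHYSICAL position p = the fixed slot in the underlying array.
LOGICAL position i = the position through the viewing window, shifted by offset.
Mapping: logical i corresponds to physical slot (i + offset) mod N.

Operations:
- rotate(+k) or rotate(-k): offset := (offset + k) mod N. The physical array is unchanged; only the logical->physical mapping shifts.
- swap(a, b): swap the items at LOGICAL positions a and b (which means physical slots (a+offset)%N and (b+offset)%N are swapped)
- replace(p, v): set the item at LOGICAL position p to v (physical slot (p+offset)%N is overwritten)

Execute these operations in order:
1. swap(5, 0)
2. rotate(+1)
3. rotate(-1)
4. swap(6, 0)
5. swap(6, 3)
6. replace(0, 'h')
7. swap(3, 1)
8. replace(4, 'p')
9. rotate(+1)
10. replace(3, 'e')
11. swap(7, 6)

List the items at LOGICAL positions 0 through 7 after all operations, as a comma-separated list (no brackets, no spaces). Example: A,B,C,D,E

Answer: F,C,B,e,A,D,h,H

Derivation:
After op 1 (swap(5, 0)): offset=0, physical=[F,B,C,D,E,A,G,H], logical=[F,B,C,D,E,A,G,H]
After op 2 (rotate(+1)): offset=1, physical=[F,B,C,D,E,A,G,H], logical=[B,C,D,E,A,G,H,F]
After op 3 (rotate(-1)): offset=0, physical=[F,B,C,D,E,A,G,H], logical=[F,B,C,D,E,A,G,H]
After op 4 (swap(6, 0)): offset=0, physical=[G,B,C,D,E,A,F,H], logical=[G,B,C,D,E,A,F,H]
After op 5 (swap(6, 3)): offset=0, physical=[G,B,C,F,E,A,D,H], logical=[G,B,C,F,E,A,D,H]
After op 6 (replace(0, 'h')): offset=0, physical=[h,B,C,F,E,A,D,H], logical=[h,B,C,F,E,A,D,H]
After op 7 (swap(3, 1)): offset=0, physical=[h,F,C,B,E,A,D,H], logical=[h,F,C,B,E,A,D,H]
After op 8 (replace(4, 'p')): offset=0, physical=[h,F,C,B,p,A,D,H], logical=[h,F,C,B,p,A,D,H]
After op 9 (rotate(+1)): offset=1, physical=[h,F,C,B,p,A,D,H], logical=[F,C,B,p,A,D,H,h]
After op 10 (replace(3, 'e')): offset=1, physical=[h,F,C,B,e,A,D,H], logical=[F,C,B,e,A,D,H,h]
After op 11 (swap(7, 6)): offset=1, physical=[H,F,C,B,e,A,D,h], logical=[F,C,B,e,A,D,h,H]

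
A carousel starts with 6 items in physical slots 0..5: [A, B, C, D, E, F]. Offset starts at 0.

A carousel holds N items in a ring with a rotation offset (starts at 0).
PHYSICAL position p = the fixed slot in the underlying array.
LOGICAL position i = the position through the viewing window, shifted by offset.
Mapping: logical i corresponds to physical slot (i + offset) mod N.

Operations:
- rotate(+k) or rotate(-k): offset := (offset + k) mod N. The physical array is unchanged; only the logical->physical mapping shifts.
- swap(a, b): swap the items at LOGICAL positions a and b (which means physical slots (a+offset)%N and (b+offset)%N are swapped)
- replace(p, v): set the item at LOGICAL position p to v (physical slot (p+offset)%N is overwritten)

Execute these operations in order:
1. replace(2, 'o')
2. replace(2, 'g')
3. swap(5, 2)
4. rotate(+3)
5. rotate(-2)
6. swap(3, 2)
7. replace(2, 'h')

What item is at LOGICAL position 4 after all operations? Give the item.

Answer: g

Derivation:
After op 1 (replace(2, 'o')): offset=0, physical=[A,B,o,D,E,F], logical=[A,B,o,D,E,F]
After op 2 (replace(2, 'g')): offset=0, physical=[A,B,g,D,E,F], logical=[A,B,g,D,E,F]
After op 3 (swap(5, 2)): offset=0, physical=[A,B,F,D,E,g], logical=[A,B,F,D,E,g]
After op 4 (rotate(+3)): offset=3, physical=[A,B,F,D,E,g], logical=[D,E,g,A,B,F]
After op 5 (rotate(-2)): offset=1, physical=[A,B,F,D,E,g], logical=[B,F,D,E,g,A]
After op 6 (swap(3, 2)): offset=1, physical=[A,B,F,E,D,g], logical=[B,F,E,D,g,A]
After op 7 (replace(2, 'h')): offset=1, physical=[A,B,F,h,D,g], logical=[B,F,h,D,g,A]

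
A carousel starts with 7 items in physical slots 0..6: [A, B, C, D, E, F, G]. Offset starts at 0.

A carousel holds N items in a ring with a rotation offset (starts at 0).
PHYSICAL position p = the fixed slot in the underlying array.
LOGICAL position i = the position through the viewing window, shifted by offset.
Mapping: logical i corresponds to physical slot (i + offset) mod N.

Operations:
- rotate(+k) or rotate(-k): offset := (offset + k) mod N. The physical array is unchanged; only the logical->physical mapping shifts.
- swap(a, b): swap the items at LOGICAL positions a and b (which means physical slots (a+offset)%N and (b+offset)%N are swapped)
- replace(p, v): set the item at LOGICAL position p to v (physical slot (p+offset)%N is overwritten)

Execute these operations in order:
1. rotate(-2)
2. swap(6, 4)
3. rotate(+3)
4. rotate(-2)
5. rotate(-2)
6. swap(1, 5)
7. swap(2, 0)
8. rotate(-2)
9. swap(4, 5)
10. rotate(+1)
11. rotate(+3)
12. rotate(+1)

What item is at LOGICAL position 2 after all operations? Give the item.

After op 1 (rotate(-2)): offset=5, physical=[A,B,C,D,E,F,G], logical=[F,G,A,B,C,D,E]
After op 2 (swap(6, 4)): offset=5, physical=[A,B,E,D,C,F,G], logical=[F,G,A,B,E,D,C]
After op 3 (rotate(+3)): offset=1, physical=[A,B,E,D,C,F,G], logical=[B,E,D,C,F,G,A]
After op 4 (rotate(-2)): offset=6, physical=[A,B,E,D,C,F,G], logical=[G,A,B,E,D,C,F]
After op 5 (rotate(-2)): offset=4, physical=[A,B,E,D,C,F,G], logical=[C,F,G,A,B,E,D]
After op 6 (swap(1, 5)): offset=4, physical=[A,B,F,D,C,E,G], logical=[C,E,G,A,B,F,D]
After op 7 (swap(2, 0)): offset=4, physical=[A,B,F,D,G,E,C], logical=[G,E,C,A,B,F,D]
After op 8 (rotate(-2)): offset=2, physical=[A,B,F,D,G,E,C], logical=[F,D,G,E,C,A,B]
After op 9 (swap(4, 5)): offset=2, physical=[C,B,F,D,G,E,A], logical=[F,D,G,E,A,C,B]
After op 10 (rotate(+1)): offset=3, physical=[C,B,F,D,G,E,A], logical=[D,G,E,A,C,B,F]
After op 11 (rotate(+3)): offset=6, physical=[C,B,F,D,G,E,A], logical=[A,C,B,F,D,G,E]
After op 12 (rotate(+1)): offset=0, physical=[C,B,F,D,G,E,A], logical=[C,B,F,D,G,E,A]

Answer: F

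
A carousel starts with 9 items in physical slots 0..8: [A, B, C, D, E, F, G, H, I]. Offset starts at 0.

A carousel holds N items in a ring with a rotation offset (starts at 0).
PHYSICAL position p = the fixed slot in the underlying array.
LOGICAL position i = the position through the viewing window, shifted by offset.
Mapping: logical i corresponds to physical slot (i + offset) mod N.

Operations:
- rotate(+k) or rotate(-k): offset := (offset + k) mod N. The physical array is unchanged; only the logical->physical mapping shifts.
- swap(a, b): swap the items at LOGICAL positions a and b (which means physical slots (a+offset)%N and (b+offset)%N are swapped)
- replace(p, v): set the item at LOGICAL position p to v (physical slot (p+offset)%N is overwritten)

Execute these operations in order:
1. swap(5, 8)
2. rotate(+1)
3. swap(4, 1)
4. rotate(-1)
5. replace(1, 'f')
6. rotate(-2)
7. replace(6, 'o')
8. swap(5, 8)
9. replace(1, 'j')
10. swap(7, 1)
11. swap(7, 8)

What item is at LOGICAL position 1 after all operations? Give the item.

Answer: C

Derivation:
After op 1 (swap(5, 8)): offset=0, physical=[A,B,C,D,E,I,G,H,F], logical=[A,B,C,D,E,I,G,H,F]
After op 2 (rotate(+1)): offset=1, physical=[A,B,C,D,E,I,G,H,F], logical=[B,C,D,E,I,G,H,F,A]
After op 3 (swap(4, 1)): offset=1, physical=[A,B,I,D,E,C,G,H,F], logical=[B,I,D,E,C,G,H,F,A]
After op 4 (rotate(-1)): offset=0, physical=[A,B,I,D,E,C,G,H,F], logical=[A,B,I,D,E,C,G,H,F]
After op 5 (replace(1, 'f')): offset=0, physical=[A,f,I,D,E,C,G,H,F], logical=[A,f,I,D,E,C,G,H,F]
After op 6 (rotate(-2)): offset=7, physical=[A,f,I,D,E,C,G,H,F], logical=[H,F,A,f,I,D,E,C,G]
After op 7 (replace(6, 'o')): offset=7, physical=[A,f,I,D,o,C,G,H,F], logical=[H,F,A,f,I,D,o,C,G]
After op 8 (swap(5, 8)): offset=7, physical=[A,f,I,G,o,C,D,H,F], logical=[H,F,A,f,I,G,o,C,D]
After op 9 (replace(1, 'j')): offset=7, physical=[A,f,I,G,o,C,D,H,j], logical=[H,j,A,f,I,G,o,C,D]
After op 10 (swap(7, 1)): offset=7, physical=[A,f,I,G,o,j,D,H,C], logical=[H,C,A,f,I,G,o,j,D]
After op 11 (swap(7, 8)): offset=7, physical=[A,f,I,G,o,D,j,H,C], logical=[H,C,A,f,I,G,o,D,j]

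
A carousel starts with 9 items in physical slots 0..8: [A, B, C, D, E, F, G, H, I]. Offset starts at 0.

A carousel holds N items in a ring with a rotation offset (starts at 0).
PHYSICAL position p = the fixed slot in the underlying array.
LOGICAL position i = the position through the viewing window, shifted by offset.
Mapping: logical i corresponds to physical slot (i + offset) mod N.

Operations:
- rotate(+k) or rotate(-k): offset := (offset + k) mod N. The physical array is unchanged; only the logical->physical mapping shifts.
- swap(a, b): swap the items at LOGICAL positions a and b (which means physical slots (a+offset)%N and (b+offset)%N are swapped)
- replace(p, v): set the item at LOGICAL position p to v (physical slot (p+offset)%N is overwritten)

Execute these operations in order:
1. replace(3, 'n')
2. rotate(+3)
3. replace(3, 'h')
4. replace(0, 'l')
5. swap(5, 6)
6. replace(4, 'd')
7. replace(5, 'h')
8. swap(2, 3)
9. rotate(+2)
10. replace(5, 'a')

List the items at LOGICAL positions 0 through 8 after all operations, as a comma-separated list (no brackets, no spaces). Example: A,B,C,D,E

After op 1 (replace(3, 'n')): offset=0, physical=[A,B,C,n,E,F,G,H,I], logical=[A,B,C,n,E,F,G,H,I]
After op 2 (rotate(+3)): offset=3, physical=[A,B,C,n,E,F,G,H,I], logical=[n,E,F,G,H,I,A,B,C]
After op 3 (replace(3, 'h')): offset=3, physical=[A,B,C,n,E,F,h,H,I], logical=[n,E,F,h,H,I,A,B,C]
After op 4 (replace(0, 'l')): offset=3, physical=[A,B,C,l,E,F,h,H,I], logical=[l,E,F,h,H,I,A,B,C]
After op 5 (swap(5, 6)): offset=3, physical=[I,B,C,l,E,F,h,H,A], logical=[l,E,F,h,H,A,I,B,C]
After op 6 (replace(4, 'd')): offset=3, physical=[I,B,C,l,E,F,h,d,A], logical=[l,E,F,h,d,A,I,B,C]
After op 7 (replace(5, 'h')): offset=3, physical=[I,B,C,l,E,F,h,d,h], logical=[l,E,F,h,d,h,I,B,C]
After op 8 (swap(2, 3)): offset=3, physical=[I,B,C,l,E,h,F,d,h], logical=[l,E,h,F,d,h,I,B,C]
After op 9 (rotate(+2)): offset=5, physical=[I,B,C,l,E,h,F,d,h], logical=[h,F,d,h,I,B,C,l,E]
After op 10 (replace(5, 'a')): offset=5, physical=[I,a,C,l,E,h,F,d,h], logical=[h,F,d,h,I,a,C,l,E]

Answer: h,F,d,h,I,a,C,l,E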